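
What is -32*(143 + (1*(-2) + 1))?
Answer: -4544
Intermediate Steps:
-32*(143 + (1*(-2) + 1)) = -32*(143 + (-2 + 1)) = -32*(143 - 1) = -32*142 = -4544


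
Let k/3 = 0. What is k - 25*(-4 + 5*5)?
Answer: -525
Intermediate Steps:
k = 0 (k = 3*0 = 0)
k - 25*(-4 + 5*5) = 0 - 25*(-4 + 5*5) = 0 - 25*(-4 + 25) = 0 - 25*21 = 0 - 525 = -525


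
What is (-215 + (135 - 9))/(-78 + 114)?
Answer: -89/36 ≈ -2.4722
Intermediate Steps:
(-215 + (135 - 9))/(-78 + 114) = (-215 + 126)/36 = -89*1/36 = -89/36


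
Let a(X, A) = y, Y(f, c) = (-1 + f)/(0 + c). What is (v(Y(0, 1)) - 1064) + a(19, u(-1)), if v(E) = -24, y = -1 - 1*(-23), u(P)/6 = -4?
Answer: -1066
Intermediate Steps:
u(P) = -24 (u(P) = 6*(-4) = -24)
Y(f, c) = (-1 + f)/c
y = 22 (y = -1 + 23 = 22)
a(X, A) = 22
(v(Y(0, 1)) - 1064) + a(19, u(-1)) = (-24 - 1064) + 22 = -1088 + 22 = -1066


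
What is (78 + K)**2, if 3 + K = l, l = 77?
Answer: 23104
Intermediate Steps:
K = 74 (K = -3 + 77 = 74)
(78 + K)**2 = (78 + 74)**2 = 152**2 = 23104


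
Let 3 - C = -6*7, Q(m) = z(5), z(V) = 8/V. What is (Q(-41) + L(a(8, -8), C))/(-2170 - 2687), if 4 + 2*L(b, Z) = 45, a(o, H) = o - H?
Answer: -221/48570 ≈ -0.0045501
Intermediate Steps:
Q(m) = 8/5
C = 45 (C = 3 - (-6)*7 = 3 - 1*(-42) = 3 + 42 = 45)
L(b, Z) = 41/2 (L(b, Z) = -2 + (1/2)*45 = -2 + 45/2 = 41/2)
(Q(-41) + L(a(8, -8), C))/(-2170 - 2687) = (8/5 + 41/2)/(-2170 - 2687) = (221/10)/(-4857) = (221/10)*(-1/4857) = -221/48570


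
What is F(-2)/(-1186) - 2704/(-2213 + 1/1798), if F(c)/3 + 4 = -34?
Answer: 3109844117/2359530989 ≈ 1.3180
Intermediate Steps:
F(c) = -114 (F(c) = -12 + 3*(-34) = -12 - 102 = -114)
F(-2)/(-1186) - 2704/(-2213 + 1/1798) = -114/(-1186) - 2704/(-2213 + 1/1798) = -114*(-1/1186) - 2704/(-2213 + 1/1798) = 57/593 - 2704/(-3978973/1798) = 57/593 - 2704*(-1798/3978973) = 57/593 + 4861792/3978973 = 3109844117/2359530989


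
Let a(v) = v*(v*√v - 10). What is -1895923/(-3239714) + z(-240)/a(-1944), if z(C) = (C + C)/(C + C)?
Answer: 6769331027852611037/11567292818085045936 - 9*I*√6/3673320242 ≈ 0.58521 - 6.0015e-9*I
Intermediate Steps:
z(C) = 1 (z(C) = (2*C)/((2*C)) = (2*C)*(1/(2*C)) = 1)
a(v) = v*(-10 + v^(3/2)) (a(v) = v*(v^(3/2) - 10) = v*(-10 + v^(3/2)))
-1895923/(-3239714) + z(-240)/a(-1944) = -1895923/(-3239714) + 1/((-1944)^(5/2) - 10*(-1944)) = -1895923*(-1/3239714) + 1/(68024448*I*√6 + 19440) = 1895923/3239714 + 1/(19440 + 68024448*I*√6)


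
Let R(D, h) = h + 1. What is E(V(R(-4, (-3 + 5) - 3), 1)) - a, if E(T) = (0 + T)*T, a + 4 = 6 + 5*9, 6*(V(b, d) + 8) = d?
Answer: 517/36 ≈ 14.361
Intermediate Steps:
R(D, h) = 1 + h
V(b, d) = -8 + d/6
a = 47 (a = -4 + (6 + 5*9) = -4 + (6 + 45) = -4 + 51 = 47)
E(T) = T² (E(T) = T*T = T²)
E(V(R(-4, (-3 + 5) - 3), 1)) - a = (-8 + (⅙)*1)² - 1*47 = (-8 + ⅙)² - 47 = (-47/6)² - 47 = 2209/36 - 47 = 517/36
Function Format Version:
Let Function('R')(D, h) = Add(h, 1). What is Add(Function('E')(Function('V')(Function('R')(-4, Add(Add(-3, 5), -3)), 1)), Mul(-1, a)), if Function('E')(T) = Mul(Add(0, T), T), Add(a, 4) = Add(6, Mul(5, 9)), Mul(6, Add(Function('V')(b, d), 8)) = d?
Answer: Rational(517, 36) ≈ 14.361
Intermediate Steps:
Function('R')(D, h) = Add(1, h)
Function('V')(b, d) = Add(-8, Mul(Rational(1, 6), d))
a = 47 (a = Add(-4, Add(6, Mul(5, 9))) = Add(-4, Add(6, 45)) = Add(-4, 51) = 47)
Function('E')(T) = Pow(T, 2) (Function('E')(T) = Mul(T, T) = Pow(T, 2))
Add(Function('E')(Function('V')(Function('R')(-4, Add(Add(-3, 5), -3)), 1)), Mul(-1, a)) = Add(Pow(Add(-8, Mul(Rational(1, 6), 1)), 2), Mul(-1, 47)) = Add(Pow(Add(-8, Rational(1, 6)), 2), -47) = Add(Pow(Rational(-47, 6), 2), -47) = Add(Rational(2209, 36), -47) = Rational(517, 36)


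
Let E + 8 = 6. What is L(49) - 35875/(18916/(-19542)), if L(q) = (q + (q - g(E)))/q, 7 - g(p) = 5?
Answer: 17177104593/463442 ≈ 37064.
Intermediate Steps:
E = -2 (E = -8 + 6 = -2)
g(p) = 2 (g(p) = 7 - 1*5 = 7 - 5 = 2)
L(q) = (-2 + 2*q)/q (L(q) = (q + (q - 1*2))/q = (q + (q - 2))/q = (q + (-2 + q))/q = (-2 + 2*q)/q)
L(49) - 35875/(18916/(-19542)) = (2 - 2/49) - 35875/(18916/(-19542)) = (2 - 2*1/49) - 35875/(18916*(-1/19542)) = (2 - 2/49) - 35875/(-9458/9771) = 96/49 - 35875*(-9771)/9458 = 96/49 - 1*(-350534625/9458) = 96/49 + 350534625/9458 = 17177104593/463442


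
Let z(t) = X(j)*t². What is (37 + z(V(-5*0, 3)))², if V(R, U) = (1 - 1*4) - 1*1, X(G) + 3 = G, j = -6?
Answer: 11449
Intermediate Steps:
X(G) = -3 + G
V(R, U) = -4 (V(R, U) = (1 - 4) - 1 = -3 - 1 = -4)
z(t) = -9*t² (z(t) = (-3 - 6)*t² = -9*t²)
(37 + z(V(-5*0, 3)))² = (37 - 9*(-4)²)² = (37 - 9*16)² = (37 - 144)² = (-107)² = 11449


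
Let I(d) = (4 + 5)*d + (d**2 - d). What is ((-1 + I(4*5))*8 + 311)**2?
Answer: 22877089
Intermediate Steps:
I(d) = d**2 + 8*d (I(d) = 9*d + (d**2 - d) = d**2 + 8*d)
((-1 + I(4*5))*8 + 311)**2 = ((-1 + (4*5)*(8 + 4*5))*8 + 311)**2 = ((-1 + 20*(8 + 20))*8 + 311)**2 = ((-1 + 20*28)*8 + 311)**2 = ((-1 + 560)*8 + 311)**2 = (559*8 + 311)**2 = (4472 + 311)**2 = 4783**2 = 22877089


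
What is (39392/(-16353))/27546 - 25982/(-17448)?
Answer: 975263133425/654968459052 ≈ 1.4890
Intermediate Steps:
(39392/(-16353))/27546 - 25982/(-17448) = (39392*(-1/16353))*(1/27546) - 25982*(-1/17448) = -39392/16353*1/27546 + 12991/8724 = -19696/225229869 + 12991/8724 = 975263133425/654968459052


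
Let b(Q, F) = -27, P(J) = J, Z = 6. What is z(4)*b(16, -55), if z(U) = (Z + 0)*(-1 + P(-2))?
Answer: 486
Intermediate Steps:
z(U) = -18 (z(U) = (6 + 0)*(-1 - 2) = 6*(-3) = -18)
z(4)*b(16, -55) = -18*(-27) = 486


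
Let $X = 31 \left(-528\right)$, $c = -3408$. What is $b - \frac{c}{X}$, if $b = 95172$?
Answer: $\frac{32453581}{341} \approx 95172.0$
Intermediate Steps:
$X = -16368$
$b - \frac{c}{X} = 95172 - - \frac{3408}{-16368} = 95172 - \left(-3408\right) \left(- \frac{1}{16368}\right) = 95172 - \frac{71}{341} = \frac{32453581}{341}$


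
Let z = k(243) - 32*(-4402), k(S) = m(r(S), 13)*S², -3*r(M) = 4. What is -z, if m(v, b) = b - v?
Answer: -987233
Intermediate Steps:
r(M) = -4/3 (r(M) = -⅓*4 = -4/3)
k(S) = 43*S²/3 (k(S) = (13 - 1*(-4/3))*S² = (13 + 4/3)*S² = 43*S²/3)
z = 987233 (z = (43/3)*243² - 32*(-4402) = (43/3)*59049 + 140864 = 846369 + 140864 = 987233)
-z = -1*987233 = -987233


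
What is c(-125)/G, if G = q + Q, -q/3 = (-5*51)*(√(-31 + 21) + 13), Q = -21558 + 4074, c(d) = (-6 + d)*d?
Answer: -41150375/20896257 - 1391875*I*√10/6965419 ≈ -1.9693 - 0.63191*I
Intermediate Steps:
c(d) = d*(-6 + d)
Q = -17484
q = 9945 + 765*I*√10 (q = -3*(-5*51)*(√(-31 + 21) + 13) = -(-765)*(√(-10) + 13) = -(-765)*(I*√10 + 13) = -(-765)*(13 + I*√10) = -3*(-3315 - 255*I*√10) = 9945 + 765*I*√10 ≈ 9945.0 + 2419.1*I)
G = -7539 + 765*I*√10 (G = (9945 + 765*I*√10) - 17484 = -7539 + 765*I*√10 ≈ -7539.0 + 2419.1*I)
c(-125)/G = (-125*(-6 - 125))/(-7539 + 765*I*√10) = (-125*(-131))/(-7539 + 765*I*√10) = 16375/(-7539 + 765*I*√10)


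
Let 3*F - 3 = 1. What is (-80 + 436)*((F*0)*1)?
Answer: 0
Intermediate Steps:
F = 4/3 (F = 1 + (⅓)*1 = 1 + ⅓ = 4/3 ≈ 1.3333)
(-80 + 436)*((F*0)*1) = (-80 + 436)*(((4/3)*0)*1) = 356*(0*1) = 356*0 = 0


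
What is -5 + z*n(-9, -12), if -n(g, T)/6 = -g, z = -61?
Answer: 3289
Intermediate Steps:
n(g, T) = 6*g (n(g, T) = -(-6)*g = 6*g)
-5 + z*n(-9, -12) = -5 - 366*(-9) = -5 - 61*(-54) = -5 + 3294 = 3289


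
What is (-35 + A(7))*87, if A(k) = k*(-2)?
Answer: -4263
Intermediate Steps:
A(k) = -2*k
(-35 + A(7))*87 = (-35 - 2*7)*87 = (-35 - 14)*87 = -49*87 = -4263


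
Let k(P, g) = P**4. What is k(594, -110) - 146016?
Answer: 124493096880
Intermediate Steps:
k(594, -110) - 146016 = 594**4 - 146016 = 124493242896 - 146016 = 124493096880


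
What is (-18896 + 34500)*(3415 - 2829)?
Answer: 9143944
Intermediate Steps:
(-18896 + 34500)*(3415 - 2829) = 15604*586 = 9143944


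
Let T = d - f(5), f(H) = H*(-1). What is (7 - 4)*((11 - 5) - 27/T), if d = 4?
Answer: 9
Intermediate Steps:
f(H) = -H
T = 9 (T = 4 - (-1)*5 = 4 - 1*(-5) = 4 + 5 = 9)
(7 - 4)*((11 - 5) - 27/T) = (7 - 4)*((11 - 5) - 27/9) = 3*(6 - 27*1/9) = 3*(6 - 3) = 3*3 = 9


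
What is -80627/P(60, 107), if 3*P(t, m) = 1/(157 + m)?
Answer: -63856584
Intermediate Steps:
P(t, m) = 1/(3*(157 + m))
-80627/P(60, 107) = -80627/(1/(3*(157 + 107))) = -80627/((⅓)/264) = -80627/((⅓)*(1/264)) = -80627/1/792 = -80627*792 = -63856584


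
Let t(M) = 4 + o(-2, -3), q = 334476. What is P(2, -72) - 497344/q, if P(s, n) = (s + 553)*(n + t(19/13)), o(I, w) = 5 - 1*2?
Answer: -158772619/4401 ≈ -36077.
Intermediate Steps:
o(I, w) = 3 (o(I, w) = 5 - 2 = 3)
t(M) = 7 (t(M) = 4 + 3 = 7)
P(s, n) = (7 + n)*(553 + s) (P(s, n) = (s + 553)*(n + 7) = (553 + s)*(7 + n) = (7 + n)*(553 + s))
P(2, -72) - 497344/q = (3871 + 7*2 + 553*(-72) - 72*2) - 497344/334476 = (3871 + 14 - 39816 - 144) - 497344*1/334476 = -36075 - 6544/4401 = -158772619/4401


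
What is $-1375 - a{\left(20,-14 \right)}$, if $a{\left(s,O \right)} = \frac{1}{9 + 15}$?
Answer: $- \frac{33001}{24} \approx -1375.0$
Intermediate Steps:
$a{\left(s,O \right)} = \frac{1}{24}$
$-1375 - a{\left(20,-14 \right)} = -1375 - \frac{1}{24} = - \frac{33001}{24}$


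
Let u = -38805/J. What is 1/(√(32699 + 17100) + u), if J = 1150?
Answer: 1785030/2574133979 + 52900*√49799/2574133979 ≈ 0.0052795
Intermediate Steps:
u = -7761/230 (u = -38805/1150 = -38805*1/1150 = -7761/230 ≈ -33.743)
1/(√(32699 + 17100) + u) = 1/(√(32699 + 17100) - 7761/230) = 1/(√49799 - 7761/230) = 1/(-7761/230 + √49799)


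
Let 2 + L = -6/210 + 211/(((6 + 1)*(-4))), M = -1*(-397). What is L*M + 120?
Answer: -514783/140 ≈ -3677.0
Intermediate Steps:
M = 397
L = -1339/140 (L = -2 + (-6/210 + 211/(((6 + 1)*(-4)))) = -2 + (-6*1/210 + 211/((7*(-4)))) = -2 + (-1/35 + 211/(-28)) = -2 + (-1/35 + 211*(-1/28)) = -2 + (-1/35 - 211/28) = -2 - 1059/140 = -1339/140 ≈ -9.5643)
L*M + 120 = -1339/140*397 + 120 = -531583/140 + 120 = -514783/140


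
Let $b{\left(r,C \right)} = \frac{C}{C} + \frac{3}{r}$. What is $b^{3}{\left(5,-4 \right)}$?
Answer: $\frac{512}{125} \approx 4.096$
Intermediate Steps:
$b{\left(r,C \right)} = 1 + \frac{3}{r}$
$b^{3}{\left(5,-4 \right)} = \left(\frac{3 + 5}{5}\right)^{3} = \left(\frac{1}{5} \cdot 8\right)^{3} = \left(\frac{8}{5}\right)^{3} = \frac{512}{125}$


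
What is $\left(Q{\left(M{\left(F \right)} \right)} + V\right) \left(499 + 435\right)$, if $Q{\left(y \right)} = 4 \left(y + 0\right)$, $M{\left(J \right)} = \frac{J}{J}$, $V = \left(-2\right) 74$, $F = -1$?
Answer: $-134496$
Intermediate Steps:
$V = -148$
$M{\left(J \right)} = 1$
$Q{\left(y \right)} = 4 y$
$\left(Q{\left(M{\left(F \right)} \right)} + V\right) \left(499 + 435\right) = \left(4 \cdot 1 - 148\right) \left(499 + 435\right) = \left(4 - 148\right) 934 = \left(-144\right) 934 = -134496$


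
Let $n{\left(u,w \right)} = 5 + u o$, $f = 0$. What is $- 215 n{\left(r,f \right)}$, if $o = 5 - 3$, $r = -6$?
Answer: $1505$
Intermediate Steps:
$o = 2$ ($o = 5 - 3 = 2$)
$n{\left(u,w \right)} = 5 + 2 u$ ($n{\left(u,w \right)} = 5 + u 2 = 5 + 2 u$)
$- 215 n{\left(r,f \right)} = - 215 \left(5 + 2 \left(-6\right)\right) = - 215 \left(5 - 12\right) = \left(-215\right) \left(-7\right) = 1505$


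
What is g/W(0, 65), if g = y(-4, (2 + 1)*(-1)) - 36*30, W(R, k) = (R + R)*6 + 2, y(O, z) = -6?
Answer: -543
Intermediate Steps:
W(R, k) = 2 + 12*R (W(R, k) = (2*R)*6 + 2 = 12*R + 2 = 2 + 12*R)
g = -1086 (g = -6 - 36*30 = -6 - 1080 = -1086)
g/W(0, 65) = -1086/(2 + 12*0) = -1086/(2 + 0) = -1086/2 = -1086*½ = -543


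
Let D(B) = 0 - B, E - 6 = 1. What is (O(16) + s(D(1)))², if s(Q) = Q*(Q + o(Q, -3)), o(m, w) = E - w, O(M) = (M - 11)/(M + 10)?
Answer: 52441/676 ≈ 77.575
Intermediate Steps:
E = 7 (E = 6 + 1 = 7)
O(M) = (-11 + M)/(10 + M)
o(m, w) = 7 - w
D(B) = -B
s(Q) = Q*(10 + Q) (s(Q) = Q*(Q + (7 - 1*(-3))) = Q*(Q + (7 + 3)) = Q*(Q + 10) = Q*(10 + Q))
(O(16) + s(D(1)))² = ((-11 + 16)/(10 + 16) + (-1*1)*(10 - 1*1))² = (5/26 - (10 - 1))² = ((1/26)*5 - 1*9)² = (5/26 - 9)² = (-229/26)² = 52441/676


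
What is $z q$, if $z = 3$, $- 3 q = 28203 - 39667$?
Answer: $11464$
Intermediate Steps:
$q = \frac{11464}{3}$ ($q = - \frac{28203 - 39667}{3} = \left(- \frac{1}{3}\right) \left(-11464\right) = \frac{11464}{3} \approx 3821.3$)
$z q = 3 \cdot \frac{11464}{3} = 11464$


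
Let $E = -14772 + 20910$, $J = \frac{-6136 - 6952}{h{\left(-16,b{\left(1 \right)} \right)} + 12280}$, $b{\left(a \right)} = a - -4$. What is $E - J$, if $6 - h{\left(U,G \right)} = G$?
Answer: $\frac{75393866}{12281} \approx 6139.1$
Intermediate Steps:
$b{\left(a \right)} = 4 + a$ ($b{\left(a \right)} = a + 4 = 4 + a$)
$h{\left(U,G \right)} = 6 - G$
$J = - \frac{13088}{12281}$ ($J = \frac{-6136 - 6952}{\left(6 - \left(4 + 1\right)\right) + 12280} = - \frac{13088}{\left(6 - 5\right) + 12280} = - \frac{13088}{1 + 12280} = - \frac{13088}{12281} \approx -1.0657$)
$E = 6138$
$E - J = 6138 - - \frac{13088}{12281} = 6138 + \frac{13088}{12281} = \frac{75393866}{12281}$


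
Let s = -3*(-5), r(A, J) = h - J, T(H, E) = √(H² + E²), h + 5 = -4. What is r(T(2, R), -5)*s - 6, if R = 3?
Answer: -66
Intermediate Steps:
h = -9 (h = -5 - 4 = -9)
T(H, E) = √(E² + H²)
r(A, J) = -9 - J
s = 15
r(T(2, R), -5)*s - 6 = (-9 - 1*(-5))*15 - 6 = (-9 + 5)*15 - 6 = -4*15 - 6 = -60 - 6 = -66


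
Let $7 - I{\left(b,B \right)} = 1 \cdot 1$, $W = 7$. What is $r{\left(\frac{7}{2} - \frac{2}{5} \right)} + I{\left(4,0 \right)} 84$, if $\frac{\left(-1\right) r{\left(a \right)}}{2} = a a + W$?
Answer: $\frac{23539}{50} \approx 470.78$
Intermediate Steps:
$I{\left(b,B \right)} = 6$ ($I{\left(b,B \right)} = 7 - 1 \cdot 1 = 7 - 1 = 6$)
$r{\left(a \right)} = -14 - 2 a^{2}$ ($r{\left(a \right)} = - 2 \left(a a + 7\right) = - 2 \left(a^{2} + 7\right) = - 2 \left(7 + a^{2}\right) = -14 - 2 a^{2}$)
$r{\left(\frac{7}{2} - \frac{2}{5} \right)} + I{\left(4,0 \right)} 84 = \left(-14 - 2 \left(\frac{7}{2} - \frac{2}{5}\right)^{2}\right) + 6 \cdot 84 = \left(-14 - 2 \left(7 \cdot \frac{1}{2} - \frac{2}{5}\right)^{2}\right) + 504 = \left(-14 - 2 \left(\frac{7}{2} - \frac{2}{5}\right)^{2}\right) + 504 = \left(-14 - 2 \left(\frac{31}{10}\right)^{2}\right) + 504 = \left(-14 - \frac{961}{50}\right) + 504 = - \frac{1661}{50} + 504 = \frac{23539}{50}$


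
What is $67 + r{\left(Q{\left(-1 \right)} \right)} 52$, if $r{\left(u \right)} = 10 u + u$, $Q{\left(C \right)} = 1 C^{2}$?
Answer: $639$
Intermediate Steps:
$Q{\left(C \right)} = C^{2}$
$r{\left(u \right)} = 11 u$
$67 + r{\left(Q{\left(-1 \right)} \right)} 52 = 67 + 11 \left(-1\right)^{2} \cdot 52 = 67 + 11 \cdot 1 \cdot 52 = 67 + 11 \cdot 52 = 67 + 572 = 639$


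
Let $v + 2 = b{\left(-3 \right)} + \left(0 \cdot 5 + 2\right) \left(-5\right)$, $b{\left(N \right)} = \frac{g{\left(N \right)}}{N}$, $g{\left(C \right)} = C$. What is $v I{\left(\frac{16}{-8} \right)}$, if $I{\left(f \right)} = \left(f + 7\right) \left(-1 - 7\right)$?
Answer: $440$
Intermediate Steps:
$b{\left(N \right)} = 1$ ($b{\left(N \right)} = \frac{N}{N} = 1$)
$I{\left(f \right)} = -56 - 8 f$ ($I{\left(f \right)} = \left(7 + f\right) \left(-8\right) = -56 - 8 f$)
$v = -11$ ($v = -2 + \left(1 + \left(0 \cdot 5 + 2\right) \left(-5\right)\right) = -2 + \left(1 + \left(0 + 2\right) \left(-5\right)\right) = -2 + \left(1 + 2 \left(-5\right)\right) = -2 + \left(1 - 10\right) = -2 - 9 = -11$)
$v I{\left(\frac{16}{-8} \right)} = - 11 \left(-56 - 8 \frac{16}{-8}\right) = - 11 \left(-56 - 8 \cdot 16 \left(- \frac{1}{8}\right)\right) = - 11 \left(-56 - -16\right) = - 11 \left(-56 + 16\right) = \left(-11\right) \left(-40\right) = 440$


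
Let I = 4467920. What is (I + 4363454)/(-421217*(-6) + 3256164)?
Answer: 4415687/2891733 ≈ 1.5270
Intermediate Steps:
(I + 4363454)/(-421217*(-6) + 3256164) = (4467920 + 4363454)/(-421217*(-6) + 3256164) = 8831374/(2527302 + 3256164) = 8831374/5783466 = 8831374*(1/5783466) = 4415687/2891733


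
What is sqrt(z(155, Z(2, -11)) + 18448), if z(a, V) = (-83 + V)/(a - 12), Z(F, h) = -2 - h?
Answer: 3*sqrt(41914730)/143 ≈ 135.82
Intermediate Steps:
z(a, V) = (-83 + V)/(-12 + a)
sqrt(z(155, Z(2, -11)) + 18448) = sqrt((-83 + (-2 - 1*(-11)))/(-12 + 155) + 18448) = sqrt((-83 + (-2 + 11))/143 + 18448) = sqrt((-83 + 9)/143 + 18448) = sqrt((1/143)*(-74) + 18448) = sqrt(-74/143 + 18448) = sqrt(2637990/143) = 3*sqrt(41914730)/143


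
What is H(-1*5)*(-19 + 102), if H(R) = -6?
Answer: -498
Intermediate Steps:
H(-1*5)*(-19 + 102) = -6*(-19 + 102) = -6*83 = -498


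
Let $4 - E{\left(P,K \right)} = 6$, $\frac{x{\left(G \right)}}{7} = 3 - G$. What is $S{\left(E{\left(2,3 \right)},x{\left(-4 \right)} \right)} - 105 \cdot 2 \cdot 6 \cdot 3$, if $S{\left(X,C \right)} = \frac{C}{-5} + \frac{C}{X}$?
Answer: $- \frac{38143}{10} \approx -3814.3$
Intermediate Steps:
$x{\left(G \right)} = 21 - 7 G$ ($x{\left(G \right)} = 7 \left(3 - G\right) = 21 - 7 G$)
$E{\left(P,K \right)} = -2$ ($E{\left(P,K \right)} = 4 - 6 = -2$)
$S{\left(X,C \right)} = - \frac{C}{5} + \frac{C}{X}$ ($S{\left(X,C \right)} = C \left(- \frac{1}{5}\right) + \frac{C}{X} = - \frac{C}{5} + \frac{C}{X}$)
$S{\left(E{\left(2,3 \right)},x{\left(-4 \right)} \right)} - 105 \cdot 2 \cdot 6 \cdot 3 = \left(- \frac{21 - -28}{5} + \frac{21 - -28}{-2}\right) - 105 \cdot 2 \cdot 6 \cdot 3 = \left(- \frac{21 + 28}{5} + \left(21 + 28\right) \left(- \frac{1}{2}\right)\right) - 105 \cdot 12 \cdot 3 = \left(\left(- \frac{1}{5}\right) 49 + 49 \left(- \frac{1}{2}\right)\right) - 3780 = \left(- \frac{49}{5} - \frac{49}{2}\right) - 3780 = - \frac{343}{10} - 3780 = - \frac{38143}{10}$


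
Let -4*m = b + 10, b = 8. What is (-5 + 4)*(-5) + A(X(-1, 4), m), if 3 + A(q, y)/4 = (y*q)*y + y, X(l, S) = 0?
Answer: -25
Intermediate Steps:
m = -9/2 (m = -(8 + 10)/4 = -1/4*18 = -9/2 ≈ -4.5000)
A(q, y) = -12 + 4*y + 4*q*y**2 (A(q, y) = -12 + 4*((y*q)*y + y) = -12 + 4*((q*y)*y + y) = -12 + 4*(q*y**2 + y) = -12 + 4*(y + q*y**2) = -12 + (4*y + 4*q*y**2) = -12 + 4*y + 4*q*y**2)
(-5 + 4)*(-5) + A(X(-1, 4), m) = (-5 + 4)*(-5) + (-12 + 4*(-9/2) + 4*0*(-9/2)**2) = -1*(-5) + (-12 - 18 + 4*0*(81/4)) = 5 + (-12 - 18 + 0) = 5 - 30 = -25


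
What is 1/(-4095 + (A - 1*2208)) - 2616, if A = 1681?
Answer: -12091153/4622 ≈ -2616.0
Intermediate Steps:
1/(-4095 + (A - 1*2208)) - 2616 = 1/(-4095 + (1681 - 1*2208)) - 2616 = 1/(-4095 + (1681 - 2208)) - 2616 = 1/(-4095 - 527) - 2616 = 1/(-4622) - 2616 = -1/4622 - 2616 = -12091153/4622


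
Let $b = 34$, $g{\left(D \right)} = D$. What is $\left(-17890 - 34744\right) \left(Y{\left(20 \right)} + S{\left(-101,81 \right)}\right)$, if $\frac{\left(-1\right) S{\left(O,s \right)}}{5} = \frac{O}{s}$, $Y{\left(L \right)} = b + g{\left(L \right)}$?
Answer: $- \frac{256801286}{81} \approx -3.1704 \cdot 10^{6}$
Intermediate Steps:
$Y{\left(L \right)} = 34 + L$
$S{\left(O,s \right)} = - \frac{5 O}{s}$ ($S{\left(O,s \right)} = - 5 \frac{O}{s} = - \frac{5 O}{s}$)
$\left(-17890 - 34744\right) \left(Y{\left(20 \right)} + S{\left(-101,81 \right)}\right) = \left(-17890 - 34744\right) \left(\left(34 + 20\right) - - \frac{505}{81}\right) = - 52634 \left(54 - \left(-505\right) \frac{1}{81}\right) = - 52634 \left(54 + \frac{505}{81}\right) = \left(-52634\right) \frac{4879}{81} = - \frac{256801286}{81}$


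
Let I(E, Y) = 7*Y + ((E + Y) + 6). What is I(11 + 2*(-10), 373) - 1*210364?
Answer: -207383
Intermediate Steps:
I(E, Y) = 6 + E + 8*Y (I(E, Y) = 7*Y + (6 + E + Y) = 6 + E + 8*Y)
I(11 + 2*(-10), 373) - 1*210364 = (6 + (11 + 2*(-10)) + 8*373) - 1*210364 = (6 + (11 - 20) + 2984) - 210364 = (6 - 9 + 2984) - 210364 = 2981 - 210364 = -207383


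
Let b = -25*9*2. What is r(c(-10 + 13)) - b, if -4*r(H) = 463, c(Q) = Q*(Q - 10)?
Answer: 1337/4 ≈ 334.25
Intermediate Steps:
b = -450 (b = -225*2 = -450)
c(Q) = Q*(-10 + Q)
r(H) = -463/4 (r(H) = -¼*463 = -463/4)
r(c(-10 + 13)) - b = -463/4 - 1*(-450) = -463/4 + 450 = 1337/4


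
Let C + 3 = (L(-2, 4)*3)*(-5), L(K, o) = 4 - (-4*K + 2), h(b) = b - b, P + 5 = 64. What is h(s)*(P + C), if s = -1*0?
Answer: 0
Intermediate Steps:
P = 59 (P = -5 + 64 = 59)
s = 0
h(b) = 0
L(K, o) = 2 + 4*K (L(K, o) = 4 - (2 - 4*K) = 4 + (-2 + 4*K) = 2 + 4*K)
C = 87 (C = -3 + ((2 + 4*(-2))*3)*(-5) = -3 + ((2 - 8)*3)*(-5) = -3 - 6*3*(-5) = -3 - 18*(-5) = -3 + 90 = 87)
h(s)*(P + C) = 0*(59 + 87) = 0*146 = 0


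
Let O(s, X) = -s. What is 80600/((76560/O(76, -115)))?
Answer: -76570/957 ≈ -80.010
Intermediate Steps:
80600/((76560/O(76, -115))) = 80600/((76560/((-1*76)))) = 80600/((76560/(-76))) = 80600/((76560*(-1/76))) = 80600/(-19140/19) = 80600*(-19/19140) = -76570/957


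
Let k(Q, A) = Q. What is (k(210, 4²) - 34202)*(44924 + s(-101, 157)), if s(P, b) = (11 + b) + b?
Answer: -1538104008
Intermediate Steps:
s(P, b) = 11 + 2*b
(k(210, 4²) - 34202)*(44924 + s(-101, 157)) = (210 - 34202)*(44924 + (11 + 2*157)) = -33992*(44924 + (11 + 314)) = -33992*(44924 + 325) = -33992*45249 = -1538104008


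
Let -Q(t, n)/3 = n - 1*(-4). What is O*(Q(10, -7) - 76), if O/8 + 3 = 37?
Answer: -18224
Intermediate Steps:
O = 272 (O = -24 + 8*37 = -24 + 296 = 272)
Q(t, n) = -12 - 3*n (Q(t, n) = -3*(n - 1*(-4)) = -3*(n + 4) = -3*(4 + n) = -12 - 3*n)
O*(Q(10, -7) - 76) = 272*((-12 - 3*(-7)) - 76) = 272*((-12 + 21) - 76) = 272*(9 - 76) = 272*(-67) = -18224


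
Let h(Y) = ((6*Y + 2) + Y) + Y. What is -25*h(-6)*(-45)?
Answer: -51750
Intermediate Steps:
h(Y) = 2 + 8*Y (h(Y) = ((2 + 6*Y) + Y) + Y = (2 + 7*Y) + Y = 2 + 8*Y)
-25*h(-6)*(-45) = -25*(2 + 8*(-6))*(-45) = -25*(2 - 48)*(-45) = -25*(-46)*(-45) = 1150*(-45) = -51750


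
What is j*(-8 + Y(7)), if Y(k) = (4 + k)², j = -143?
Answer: -16159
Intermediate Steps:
j*(-8 + Y(7)) = -143*(-8 + (4 + 7)²) = -143*(-8 + 11²) = -143*(-8 + 121) = -143*113 = -16159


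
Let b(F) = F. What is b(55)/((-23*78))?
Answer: -55/1794 ≈ -0.030658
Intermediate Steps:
b(55)/((-23*78)) = 55/((-23*78)) = 55/(-1794) = 55*(-1/1794) = -55/1794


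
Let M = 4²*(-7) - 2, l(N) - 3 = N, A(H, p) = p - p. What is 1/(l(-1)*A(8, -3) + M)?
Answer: -1/114 ≈ -0.0087719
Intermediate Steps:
A(H, p) = 0
l(N) = 3 + N
M = -114 (M = 16*(-7) - 2 = -112 - 2 = -114)
1/(l(-1)*A(8, -3) + M) = 1/((3 - 1)*0 - 114) = 1/(2*0 - 114) = 1/(0 - 114) = 1/(-114) = -1/114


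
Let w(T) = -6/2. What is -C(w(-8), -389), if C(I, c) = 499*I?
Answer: 1497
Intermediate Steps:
w(T) = -3 (w(T) = -6*½ = -3)
-C(w(-8), -389) = -499*(-3) = -1*(-1497) = 1497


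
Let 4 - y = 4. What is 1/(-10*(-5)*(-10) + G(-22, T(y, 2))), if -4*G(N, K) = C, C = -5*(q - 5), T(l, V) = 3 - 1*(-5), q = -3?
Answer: -1/510 ≈ -0.0019608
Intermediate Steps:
y = 0 (y = 4 - 1*4 = 4 - 4 = 0)
T(l, V) = 8 (T(l, V) = 3 + 5 = 8)
C = 40 (C = -5*(-3 - 5) = -5*(-8) = 40)
G(N, K) = -10 (G(N, K) = -1/4*40 = -10)
1/(-10*(-5)*(-10) + G(-22, T(y, 2))) = 1/(-10*(-5)*(-10) - 10) = 1/(50*(-10) - 10) = 1/(-500 - 10) = 1/(-510) = -1/510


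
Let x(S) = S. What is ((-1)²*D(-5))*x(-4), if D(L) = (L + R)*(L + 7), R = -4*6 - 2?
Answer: 248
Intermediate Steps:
R = -26 (R = -24 - 2 = -26)
D(L) = (-26 + L)*(7 + L) (D(L) = (L - 26)*(L + 7) = (-26 + L)*(7 + L))
((-1)²*D(-5))*x(-4) = ((-1)²*(-182 + (-5)² - 19*(-5)))*(-4) = (1*(-182 + 25 + 95))*(-4) = (1*(-62))*(-4) = -62*(-4) = 248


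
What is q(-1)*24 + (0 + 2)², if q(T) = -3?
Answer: -68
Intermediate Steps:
q(-1)*24 + (0 + 2)² = -3*24 + (0 + 2)² = -72 + 2² = -72 + 4 = -68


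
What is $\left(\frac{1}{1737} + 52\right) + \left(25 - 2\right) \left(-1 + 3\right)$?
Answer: $\frac{170227}{1737} \approx 98.001$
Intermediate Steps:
$\left(\frac{1}{1737} + 52\right) + \left(25 - 2\right) \left(-1 + 3\right) = \left(\frac{1}{1737} + 52\right) + 23 \cdot 2 = \frac{90325}{1737} + 46 = \frac{170227}{1737}$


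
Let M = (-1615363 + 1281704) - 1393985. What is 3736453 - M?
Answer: 5464097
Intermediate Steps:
M = -1727644 (M = -333659 - 1393985 = -1727644)
3736453 - M = 3736453 - 1*(-1727644) = 3736453 + 1727644 = 5464097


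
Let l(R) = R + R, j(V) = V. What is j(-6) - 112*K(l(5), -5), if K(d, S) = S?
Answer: 554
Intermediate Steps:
l(R) = 2*R
j(-6) - 112*K(l(5), -5) = -6 - 112*(-5) = -6 + 560 = 554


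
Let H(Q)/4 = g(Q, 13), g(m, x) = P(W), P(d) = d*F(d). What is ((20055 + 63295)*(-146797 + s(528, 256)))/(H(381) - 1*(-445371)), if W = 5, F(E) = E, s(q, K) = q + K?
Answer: -12170183550/445471 ≈ -27320.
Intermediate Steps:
s(q, K) = K + q
P(d) = d² (P(d) = d*d = d²)
g(m, x) = 25 (g(m, x) = 5² = 25)
H(Q) = 100 (H(Q) = 4*25 = 100)
((20055 + 63295)*(-146797 + s(528, 256)))/(H(381) - 1*(-445371)) = ((20055 + 63295)*(-146797 + (256 + 528)))/(100 - 1*(-445371)) = (83350*(-146797 + 784))/(100 + 445371) = (83350*(-146013))/445471 = -12170183550*1/445471 = -12170183550/445471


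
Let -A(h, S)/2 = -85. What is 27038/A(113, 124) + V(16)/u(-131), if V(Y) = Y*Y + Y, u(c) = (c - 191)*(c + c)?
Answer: 285135009/1792735 ≈ 159.05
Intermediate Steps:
u(c) = 2*c*(-191 + c) (u(c) = (-191 + c)*(2*c) = 2*c*(-191 + c))
V(Y) = Y + Y² (V(Y) = Y² + Y = Y + Y²)
A(h, S) = 170 (A(h, S) = -2*(-85) = 170)
27038/A(113, 124) + V(16)/u(-131) = 27038/170 + (16*(1 + 16))/((2*(-131)*(-191 - 131))) = 27038*(1/170) + (16*17)/((2*(-131)*(-322))) = 13519/85 + 272/84364 = 13519/85 + 272*(1/84364) = 13519/85 + 68/21091 = 285135009/1792735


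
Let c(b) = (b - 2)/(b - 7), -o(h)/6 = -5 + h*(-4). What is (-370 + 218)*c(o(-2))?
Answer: -608/5 ≈ -121.60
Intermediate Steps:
o(h) = 30 + 24*h (o(h) = -6*(-5 + h*(-4)) = -6*(-5 - 4*h) = 30 + 24*h)
c(b) = (-2 + b)/(-7 + b)
(-370 + 218)*c(o(-2)) = (-370 + 218)*((-2 + (30 + 24*(-2)))/(-7 + (30 + 24*(-2)))) = -152*(-2 + (30 - 48))/(-7 + (30 - 48)) = -152*(-2 - 18)/(-7 - 18) = -152*(-20)/(-25) = -(-152)*(-20)/25 = -152*4/5 = -608/5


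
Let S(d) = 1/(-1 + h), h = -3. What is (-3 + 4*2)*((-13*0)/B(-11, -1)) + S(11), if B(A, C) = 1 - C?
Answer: -¼ ≈ -0.25000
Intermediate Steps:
S(d) = -¼ (S(d) = 1/(-1 - 3) = 1/(-4) = -¼)
(-3 + 4*2)*((-13*0)/B(-11, -1)) + S(11) = (-3 + 4*2)*((-13*0)/(1 - 1*(-1))) - ¼ = (-3 + 8)*(0/(1 + 1)) - ¼ = 5*(0/2) - ¼ = 5*(0*(½)) - ¼ = 5*0 - ¼ = 0 - ¼ = -¼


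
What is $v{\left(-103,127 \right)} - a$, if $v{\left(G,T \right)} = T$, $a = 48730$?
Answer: $-48603$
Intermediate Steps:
$v{\left(-103,127 \right)} - a = 127 - 48730 = -48603$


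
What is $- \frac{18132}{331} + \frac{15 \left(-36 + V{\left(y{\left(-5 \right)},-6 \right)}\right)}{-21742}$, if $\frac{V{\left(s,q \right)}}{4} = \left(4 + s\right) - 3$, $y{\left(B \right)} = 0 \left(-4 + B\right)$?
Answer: $- \frac{197033532}{3598301} \approx -54.757$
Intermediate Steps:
$y{\left(B \right)} = 0$
$V{\left(s,q \right)} = 4 + 4 s$ ($V{\left(s,q \right)} = 4 \left(\left(4 + s\right) - 3\right) = 4 \left(1 + s\right) = 4 + 4 s$)
$- \frac{18132}{331} + \frac{15 \left(-36 + V{\left(y{\left(-5 \right)},-6 \right)}\right)}{-21742} = - \frac{18132}{331} + \frac{15 \left(-36 + \left(4 + 4 \cdot 0\right)\right)}{-21742} = \left(-18132\right) \frac{1}{331} + 15 \left(-36 + \left(4 + 0\right)\right) \left(- \frac{1}{21742}\right) = - \frac{18132}{331} + 15 \left(-36 + 4\right) \left(- \frac{1}{21742}\right) = - \frac{18132}{331} + 15 \left(-32\right) \left(- \frac{1}{21742}\right) = - \frac{18132}{331} - - \frac{240}{10871} = - \frac{18132}{331} + \frac{240}{10871} = - \frac{197033532}{3598301}$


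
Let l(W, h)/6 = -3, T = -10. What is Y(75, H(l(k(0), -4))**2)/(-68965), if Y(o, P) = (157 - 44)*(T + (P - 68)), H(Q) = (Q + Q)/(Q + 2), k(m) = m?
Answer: 131871/1103440 ≈ 0.11951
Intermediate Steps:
l(W, h) = -18 (l(W, h) = 6*(-3) = -18)
H(Q) = 2*Q/(2 + Q) (H(Q) = (2*Q)/(2 + Q) = 2*Q/(2 + Q))
Y(o, P) = -8814 + 113*P (Y(o, P) = (157 - 44)*(-10 + (P - 68)) = 113*(-10 + (-68 + P)) = 113*(-78 + P) = -8814 + 113*P)
Y(75, H(l(k(0), -4))**2)/(-68965) = (-8814 + 113*(2*(-18)/(2 - 18))**2)/(-68965) = (-8814 + 113*(2*(-18)/(-16))**2)*(-1/68965) = (-8814 + 113*(2*(-18)*(-1/16))**2)*(-1/68965) = (-8814 + 113*(9/4)**2)*(-1/68965) = (-8814 + 113*(81/16))*(-1/68965) = (-8814 + 9153/16)*(-1/68965) = -131871/16*(-1/68965) = 131871/1103440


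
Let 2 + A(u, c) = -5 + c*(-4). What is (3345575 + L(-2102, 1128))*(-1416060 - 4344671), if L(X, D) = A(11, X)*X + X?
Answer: 82467335618599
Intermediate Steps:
A(u, c) = -7 - 4*c (A(u, c) = -2 + (-5 + c*(-4)) = -2 + (-5 - 4*c) = -7 - 4*c)
L(X, D) = X + X*(-7 - 4*X) (L(X, D) = (-7 - 4*X)*X + X = X*(-7 - 4*X) + X = X + X*(-7 - 4*X))
(3345575 + L(-2102, 1128))*(-1416060 - 4344671) = (3345575 - 2*(-2102)*(3 + 2*(-2102)))*(-1416060 - 4344671) = (3345575 - 2*(-2102)*(3 - 4204))*(-5760731) = (3345575 - 2*(-2102)*(-4201))*(-5760731) = (3345575 - 17661004)*(-5760731) = -14315429*(-5760731) = 82467335618599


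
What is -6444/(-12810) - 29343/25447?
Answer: -35317227/54329345 ≈ -0.65006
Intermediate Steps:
-6444/(-12810) - 29343/25447 = -6444*(-1/12810) - 29343*1/25447 = 1074/2135 - 29343/25447 = -35317227/54329345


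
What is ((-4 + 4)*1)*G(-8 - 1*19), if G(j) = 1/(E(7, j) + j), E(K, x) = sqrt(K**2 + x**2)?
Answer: 0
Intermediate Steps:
G(j) = 1/(j + sqrt(49 + j**2)) (G(j) = 1/(sqrt(7**2 + j**2) + j) = 1/(sqrt(49 + j**2) + j) = 1/(j + sqrt(49 + j**2)))
((-4 + 4)*1)*G(-8 - 1*19) = ((-4 + 4)*1)/((-8 - 1*19) + sqrt(49 + (-8 - 1*19)**2)) = (0*1)/((-8 - 19) + sqrt(49 + (-8 - 19)**2)) = 0/(-27 + sqrt(49 + (-27)**2)) = 0/(-27 + sqrt(49 + 729)) = 0/(-27 + sqrt(778)) = 0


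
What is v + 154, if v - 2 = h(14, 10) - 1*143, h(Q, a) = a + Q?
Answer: 37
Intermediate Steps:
h(Q, a) = Q + a
v = -117 (v = 2 + ((14 + 10) - 1*143) = 2 + (24 - 143) = 2 - 119 = -117)
v + 154 = -117 + 154 = 37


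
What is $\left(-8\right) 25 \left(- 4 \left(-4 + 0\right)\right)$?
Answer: $-3200$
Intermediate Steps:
$\left(-8\right) 25 \left(- 4 \left(-4 + 0\right)\right) = - 200 \left(\left(-4\right) \left(-4\right)\right) = \left(-200\right) 16 = -3200$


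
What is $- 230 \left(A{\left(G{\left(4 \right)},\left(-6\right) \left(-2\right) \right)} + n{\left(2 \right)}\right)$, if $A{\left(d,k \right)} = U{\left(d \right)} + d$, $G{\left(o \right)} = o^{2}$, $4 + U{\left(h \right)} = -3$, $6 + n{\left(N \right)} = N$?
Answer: $-1150$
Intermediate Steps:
$n{\left(N \right)} = -6 + N$
$U{\left(h \right)} = -7$ ($U{\left(h \right)} = -4 - 3 = -7$)
$A{\left(d,k \right)} = -7 + d$
$- 230 \left(A{\left(G{\left(4 \right)},\left(-6\right) \left(-2\right) \right)} + n{\left(2 \right)}\right) = - 230 \left(\left(-7 + 4^{2}\right) + \left(-6 + 2\right)\right) = - 230 \left(\left(-7 + 16\right) - 4\right) = - 230 \left(9 - 4\right) = \left(-230\right) 5 = -1150$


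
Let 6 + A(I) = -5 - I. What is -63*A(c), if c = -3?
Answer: 504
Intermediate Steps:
A(I) = -11 - I (A(I) = -6 + (-5 - I) = -11 - I)
-63*A(c) = -63*(-11 - 1*(-3)) = -63*(-11 + 3) = -63*(-8) = 504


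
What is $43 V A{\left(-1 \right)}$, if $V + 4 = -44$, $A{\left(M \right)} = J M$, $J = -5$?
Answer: $-10320$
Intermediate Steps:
$A{\left(M \right)} = - 5 M$
$V = -48$ ($V = -4 - 44 = -48$)
$43 V A{\left(-1 \right)} = 43 \left(-48\right) \left(\left(-5\right) \left(-1\right)\right) = \left(-2064\right) 5 = -10320$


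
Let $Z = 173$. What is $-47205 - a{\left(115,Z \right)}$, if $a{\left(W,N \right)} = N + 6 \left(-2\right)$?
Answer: $-47366$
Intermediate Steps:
$a{\left(W,N \right)} = -12 + N$ ($a{\left(W,N \right)} = N - 12 = -12 + N$)
$-47205 - a{\left(115,Z \right)} = -47205 - \left(-12 + 173\right) = -47205 - 161 = -47366$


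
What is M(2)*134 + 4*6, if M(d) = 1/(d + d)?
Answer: 115/2 ≈ 57.500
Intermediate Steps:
M(d) = 1/(2*d)
M(2)*134 + 4*6 = ((½)/2)*134 + 4*6 = ((½)*(½))*134 + 24 = (¼)*134 + 24 = 67/2 + 24 = 115/2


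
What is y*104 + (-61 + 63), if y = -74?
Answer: -7694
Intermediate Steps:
y*104 + (-61 + 63) = -74*104 + (-61 + 63) = -7696 + 2 = -7694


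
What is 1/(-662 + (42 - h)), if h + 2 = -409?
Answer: -1/209 ≈ -0.0047847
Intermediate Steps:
h = -411 (h = -2 - 409 = -411)
1/(-662 + (42 - h)) = 1/(-662 + (42 - 1*(-411))) = 1/(-662 + (42 + 411)) = 1/(-662 + 453) = 1/(-209) = -1/209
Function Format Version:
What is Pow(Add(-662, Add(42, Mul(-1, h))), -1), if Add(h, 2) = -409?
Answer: Rational(-1, 209) ≈ -0.0047847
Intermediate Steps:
h = -411 (h = Add(-2, -409) = -411)
Pow(Add(-662, Add(42, Mul(-1, h))), -1) = Pow(Add(-662, Add(42, Mul(-1, -411))), -1) = Pow(Add(-662, Add(42, 411)), -1) = Pow(Add(-662, 453), -1) = Pow(-209, -1) = Rational(-1, 209)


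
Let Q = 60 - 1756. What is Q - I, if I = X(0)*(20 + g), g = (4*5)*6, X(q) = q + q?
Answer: -1696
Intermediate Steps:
X(q) = 2*q
g = 120 (g = 20*6 = 120)
Q = -1696
I = 0 (I = (2*0)*(20 + 120) = 0*140 = 0)
Q - I = -1696 - 1*0 = -1696 + 0 = -1696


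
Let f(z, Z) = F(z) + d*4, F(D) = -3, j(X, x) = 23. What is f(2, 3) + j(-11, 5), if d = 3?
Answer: 32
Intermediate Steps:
f(z, Z) = 9 (f(z, Z) = -3 + 3*4 = -3 + 12 = 9)
f(2, 3) + j(-11, 5) = 9 + 23 = 32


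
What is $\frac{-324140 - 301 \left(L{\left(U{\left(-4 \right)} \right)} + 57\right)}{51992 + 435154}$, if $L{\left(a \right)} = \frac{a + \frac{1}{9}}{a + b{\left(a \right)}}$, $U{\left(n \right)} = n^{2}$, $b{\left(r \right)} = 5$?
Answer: $- \frac{4610627}{6576471} \approx -0.70108$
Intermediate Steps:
$L{\left(a \right)} = \frac{\frac{1}{9} + a}{5 + a}$ ($L{\left(a \right)} = \frac{a + \frac{1}{9}}{a + 5} = \frac{a + \frac{1}{9}}{5 + a} = \frac{\frac{1}{9} + a}{5 + a}$)
$\frac{-324140 - 301 \left(L{\left(U{\left(-4 \right)} \right)} + 57\right)}{51992 + 435154} = \frac{-324140 - 301 \left(\frac{\frac{1}{9} + \left(-4\right)^{2}}{5 + \left(-4\right)^{2}} + 57\right)}{51992 + 435154} = \frac{-324140 - 301 \left(\frac{\frac{1}{9} + 16}{5 + 16} + 57\right)}{487146} = \left(-324140 - 301 \left(\frac{1}{21} \cdot \frac{145}{9} + 57\right)\right) \frac{1}{487146} = \left(-324140 - 301 \left(\frac{145}{189} + 57\right)\right) \frac{1}{487146} = \left(-324140 - \frac{469474}{27}\right) \frac{1}{487146} = \left(- \frac{9221254}{27}\right) \frac{1}{487146} = - \frac{4610627}{6576471}$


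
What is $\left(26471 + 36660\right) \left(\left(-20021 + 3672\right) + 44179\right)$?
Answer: $1756935730$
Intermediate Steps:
$\left(26471 + 36660\right) \left(\left(-20021 + 3672\right) + 44179\right) = 63131 \left(-16349 + 44179\right) = 63131 \cdot 27830 = 1756935730$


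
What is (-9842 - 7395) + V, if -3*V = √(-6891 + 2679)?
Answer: -17237 - 6*I*√13 ≈ -17237.0 - 21.633*I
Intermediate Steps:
V = -6*I*√13 (V = -√(-6891 + 2679)/3 = -6*I*√13 ≈ -21.633*I)
(-9842 - 7395) + V = (-9842 - 7395) - 6*I*√13 = -17237 - 6*I*√13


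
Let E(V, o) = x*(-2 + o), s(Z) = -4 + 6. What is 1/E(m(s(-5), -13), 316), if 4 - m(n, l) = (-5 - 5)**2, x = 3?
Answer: 1/942 ≈ 0.0010616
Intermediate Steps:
s(Z) = 2
m(n, l) = -96 (m(n, l) = 4 - (-5 - 5)**2 = 4 - 1*(-10)**2 = 4 - 1*100 = 4 - 100 = -96)
E(V, o) = -6 + 3*o (E(V, o) = 3*(-2 + o) = -6 + 3*o)
1/E(m(s(-5), -13), 316) = 1/(-6 + 3*316) = 1/(-6 + 948) = 1/942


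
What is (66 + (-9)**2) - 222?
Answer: -75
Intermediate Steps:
(66 + (-9)**2) - 222 = (66 + 81) - 222 = 147 - 222 = -75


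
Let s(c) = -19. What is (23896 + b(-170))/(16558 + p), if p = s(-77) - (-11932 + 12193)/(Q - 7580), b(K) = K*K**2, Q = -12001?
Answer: -7977795452/26987535 ≈ -295.61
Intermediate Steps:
b(K) = K**3
p = -123926/6527 (p = -19 - (-11932 + 12193)/(-12001 - 7580) = -19 - 261/(-19581) = -19 - 261*(-1)/19581 = -19 - 1*(-87/6527) = -19 + 87/6527 = -123926/6527 ≈ -18.987)
(23896 + b(-170))/(16558 + p) = (23896 + (-170)**3)/(16558 - 123926/6527) = (23896 - 4913000)/(107950140/6527) = -4889104*6527/107950140 = -7977795452/26987535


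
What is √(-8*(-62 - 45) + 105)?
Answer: 31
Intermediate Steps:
√(-8*(-62 - 45) + 105) = √(-8*(-107) + 105) = √(856 + 105) = √961 = 31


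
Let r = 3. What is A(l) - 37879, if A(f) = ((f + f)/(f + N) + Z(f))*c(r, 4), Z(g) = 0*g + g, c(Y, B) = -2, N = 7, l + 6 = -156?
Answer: -5821673/155 ≈ -37559.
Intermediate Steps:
l = -162 (l = -6 - 156 = -162)
Z(g) = g (Z(g) = 0 + g = g)
A(f) = -2*f - 4*f/(7 + f) (A(f) = ((f + f)/(f + 7) + f)*(-2) = ((2*f)/(7 + f) + f)*(-2) = (2*f/(7 + f) + f)*(-2) = (f + 2*f/(7 + f))*(-2) = -2*f - 4*f/(7 + f))
A(l) - 37879 = 2*(-162)*(-9 - 1*(-162))/(7 - 162) - 37879 = 2*(-162)*(-9 + 162)/(-155) - 37879 = 2*(-162)*(-1/155)*153 - 37879 = 49572/155 - 37879 = -5821673/155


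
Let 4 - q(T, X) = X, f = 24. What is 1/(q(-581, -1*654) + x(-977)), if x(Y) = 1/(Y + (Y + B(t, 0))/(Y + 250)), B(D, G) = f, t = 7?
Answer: 709326/466735781 ≈ 0.0015198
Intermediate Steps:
q(T, X) = 4 - X
B(D, G) = 24
x(Y) = 1/(Y + (24 + Y)/(250 + Y)) (x(Y) = 1/(Y + (Y + 24)/(Y + 250)) = 1/(Y + (24 + Y)/(250 + Y)))
1/(q(-581, -1*654) + x(-977)) = 1/((4 - (-1)*654) + (250 - 977)/(24 + (-977)² + 251*(-977))) = 1/((4 - 1*(-654)) - 727/(24 + 954529 - 245227)) = 1/((4 + 654) - 727/709326) = 1/(658 + (1/709326)*(-727)) = 1/(658 - 727/709326) = 1/(466735781/709326) = 709326/466735781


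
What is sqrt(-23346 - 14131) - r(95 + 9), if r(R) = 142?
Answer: -142 + I*sqrt(37477) ≈ -142.0 + 193.59*I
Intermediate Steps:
sqrt(-23346 - 14131) - r(95 + 9) = sqrt(-23346 - 14131) - 1*142 = sqrt(-37477) - 142 = I*sqrt(37477) - 142 = -142 + I*sqrt(37477)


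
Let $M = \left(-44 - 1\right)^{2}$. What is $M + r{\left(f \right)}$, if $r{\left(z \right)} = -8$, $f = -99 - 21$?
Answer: $2017$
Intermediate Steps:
$f = -120$ ($f = -99 - 21 = -120$)
$M = 2025$ ($M = \left(-44 + \left(3 - 4\right)\right)^{2} = \left(-44 - 1\right)^{2} = \left(-45\right)^{2} = 2025$)
$M + r{\left(f \right)} = 2025 - 8 = 2017$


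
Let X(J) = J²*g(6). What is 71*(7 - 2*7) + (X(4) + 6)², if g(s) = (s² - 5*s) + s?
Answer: 38707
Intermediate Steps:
g(s) = s² - 4*s
X(J) = 12*J² (X(J) = J²*(6*(-4 + 6)) = J²*(6*2) = J²*12 = 12*J²)
71*(7 - 2*7) + (X(4) + 6)² = 71*(7 - 2*7) + (12*4² + 6)² = 71*(7 - 14) + (12*16 + 6)² = 71*(-7) + (192 + 6)² = -497 + 198² = -497 + 39204 = 38707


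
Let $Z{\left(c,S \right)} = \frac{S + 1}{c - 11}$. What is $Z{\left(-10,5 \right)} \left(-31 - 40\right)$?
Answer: $\frac{142}{7} \approx 20.286$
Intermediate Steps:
$Z{\left(c,S \right)} = \frac{1 + S}{-11 + c}$
$Z{\left(-10,5 \right)} \left(-31 - 40\right) = \frac{1 + 5}{-11 - 10} \left(-31 - 40\right) = \frac{1}{-21} \cdot 6 \left(-71\right) = \left(- \frac{1}{21}\right) 6 \left(-71\right) = \left(- \frac{2}{7}\right) \left(-71\right) = \frac{142}{7}$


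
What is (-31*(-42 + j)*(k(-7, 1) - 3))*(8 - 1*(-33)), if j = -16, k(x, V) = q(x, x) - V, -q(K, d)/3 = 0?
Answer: -294872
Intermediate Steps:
q(K, d) = 0 (q(K, d) = -3*0 = 0)
k(x, V) = -V (k(x, V) = 0 - V = -V)
(-31*(-42 + j)*(k(-7, 1) - 3))*(8 - 1*(-33)) = (-31*(-42 - 16)*(-1*1 - 3))*(8 - 1*(-33)) = (-(-1798)*(-1 - 3))*(8 + 33) = -(-1798)*(-4)*41 = -31*232*41 = -7192*41 = -294872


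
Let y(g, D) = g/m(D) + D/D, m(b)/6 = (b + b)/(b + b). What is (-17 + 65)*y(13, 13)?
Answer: 152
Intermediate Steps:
m(b) = 6 (m(b) = 6*((b + b)/(b + b)) = 6*((2*b)/((2*b))) = 6*((2*b)*(1/(2*b))) = 6*1 = 6)
y(g, D) = 1 + g/6 (y(g, D) = g/6 + D/D = g*(⅙) + 1 = g/6 + 1 = 1 + g/6)
(-17 + 65)*y(13, 13) = (-17 + 65)*(1 + (⅙)*13) = 48*(1 + 13/6) = 48*(19/6) = 152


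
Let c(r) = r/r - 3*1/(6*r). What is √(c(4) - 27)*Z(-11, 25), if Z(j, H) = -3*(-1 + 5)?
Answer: -3*I*√418 ≈ -61.335*I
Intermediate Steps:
c(r) = 1 - 1/(2*r) (c(r) = 1 - 3*1/(6*r) = 1 - 1/(2*r))
Z(j, H) = -12 (Z(j, H) = -3*4 = -12)
√(c(4) - 27)*Z(-11, 25) = √((-½ + 4)/4 - 27)*(-12) = √((¼)*(7/2) - 27)*(-12) = √(7/8 - 27)*(-12) = √(-209/8)*(-12) = (I*√418/4)*(-12) = -3*I*√418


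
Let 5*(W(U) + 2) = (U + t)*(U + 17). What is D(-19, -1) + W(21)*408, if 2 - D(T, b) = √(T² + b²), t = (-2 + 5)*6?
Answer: 600586/5 - √362 ≈ 1.2010e+5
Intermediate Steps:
t = 18 (t = 3*6 = 18)
W(U) = -2 + (17 + U)*(18 + U)/5 (W(U) = -2 + ((U + 18)*(U + 17))/5 = -2 + ((18 + U)*(17 + U))/5 = -2 + ((17 + U)*(18 + U))/5 = -2 + (17 + U)*(18 + U)/5)
D(T, b) = 2 - √(T² + b²)
D(-19, -1) + W(21)*408 = (2 - √((-19)² + (-1)²)) + (296/5 + 7*21 + (⅕)*21²)*408 = (2 - √(361 + 1)) + (296/5 + 147 + (⅕)*441)*408 = (2 - √362) + (296/5 + 147 + 441/5)*408 = (2 - √362) + (1472/5)*408 = (2 - √362) + 600576/5 = 600586/5 - √362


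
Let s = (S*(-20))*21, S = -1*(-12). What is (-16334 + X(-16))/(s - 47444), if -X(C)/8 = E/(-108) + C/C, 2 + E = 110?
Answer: 8167/26242 ≈ 0.31122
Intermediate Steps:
E = 108 (E = -2 + 110 = 108)
X(C) = 0 (X(C) = -8*(108/(-108) + C/C) = -8*(108*(-1/108) + 1) = -8*(-1 + 1) = -8*0 = 0)
S = 12
s = -5040 (s = (12*(-20))*21 = -240*21 = -5040)
(-16334 + X(-16))/(s - 47444) = (-16334 + 0)/(-5040 - 47444) = -16334/(-52484) = -16334*(-1/52484) = 8167/26242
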